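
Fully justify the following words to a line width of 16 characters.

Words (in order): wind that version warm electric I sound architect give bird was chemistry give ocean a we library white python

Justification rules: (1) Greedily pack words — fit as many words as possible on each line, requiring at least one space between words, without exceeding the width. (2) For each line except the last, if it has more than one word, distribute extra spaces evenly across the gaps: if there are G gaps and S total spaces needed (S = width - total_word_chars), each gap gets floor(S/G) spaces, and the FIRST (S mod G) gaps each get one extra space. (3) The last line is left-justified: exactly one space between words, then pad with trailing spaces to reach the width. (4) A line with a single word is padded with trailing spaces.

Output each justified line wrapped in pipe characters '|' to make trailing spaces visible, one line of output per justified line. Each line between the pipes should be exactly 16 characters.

Line 1: ['wind', 'that'] (min_width=9, slack=7)
Line 2: ['version', 'warm'] (min_width=12, slack=4)
Line 3: ['electric', 'I', 'sound'] (min_width=16, slack=0)
Line 4: ['architect', 'give'] (min_width=14, slack=2)
Line 5: ['bird', 'was'] (min_width=8, slack=8)
Line 6: ['chemistry', 'give'] (min_width=14, slack=2)
Line 7: ['ocean', 'a', 'we'] (min_width=10, slack=6)
Line 8: ['library', 'white'] (min_width=13, slack=3)
Line 9: ['python'] (min_width=6, slack=10)

Answer: |wind        that|
|version     warm|
|electric I sound|
|architect   give|
|bird         was|
|chemistry   give|
|ocean    a    we|
|library    white|
|python          |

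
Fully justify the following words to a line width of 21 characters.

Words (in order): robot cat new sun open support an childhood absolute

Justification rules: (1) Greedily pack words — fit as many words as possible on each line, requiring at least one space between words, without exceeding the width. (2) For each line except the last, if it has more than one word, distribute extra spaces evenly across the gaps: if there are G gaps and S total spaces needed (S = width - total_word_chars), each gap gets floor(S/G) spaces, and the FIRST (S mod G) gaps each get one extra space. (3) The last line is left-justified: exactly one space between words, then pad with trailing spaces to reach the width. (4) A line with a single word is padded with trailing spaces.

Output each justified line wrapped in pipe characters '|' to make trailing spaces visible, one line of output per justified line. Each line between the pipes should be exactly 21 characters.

Line 1: ['robot', 'cat', 'new', 'sun'] (min_width=17, slack=4)
Line 2: ['open', 'support', 'an'] (min_width=15, slack=6)
Line 3: ['childhood', 'absolute'] (min_width=18, slack=3)

Answer: |robot   cat  new  sun|
|open    support    an|
|childhood absolute   |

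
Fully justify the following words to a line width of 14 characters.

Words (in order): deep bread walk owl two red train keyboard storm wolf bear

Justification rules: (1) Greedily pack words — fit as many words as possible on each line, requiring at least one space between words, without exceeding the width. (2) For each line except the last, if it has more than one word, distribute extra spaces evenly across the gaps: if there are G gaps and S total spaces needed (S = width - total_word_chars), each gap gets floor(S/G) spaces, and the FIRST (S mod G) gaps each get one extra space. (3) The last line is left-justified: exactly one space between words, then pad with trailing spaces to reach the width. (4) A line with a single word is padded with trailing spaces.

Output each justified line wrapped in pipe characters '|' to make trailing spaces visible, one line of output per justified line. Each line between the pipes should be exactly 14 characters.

Answer: |deep     bread|
|walk  owl  two|
|red      train|
|keyboard storm|
|wolf bear     |

Derivation:
Line 1: ['deep', 'bread'] (min_width=10, slack=4)
Line 2: ['walk', 'owl', 'two'] (min_width=12, slack=2)
Line 3: ['red', 'train'] (min_width=9, slack=5)
Line 4: ['keyboard', 'storm'] (min_width=14, slack=0)
Line 5: ['wolf', 'bear'] (min_width=9, slack=5)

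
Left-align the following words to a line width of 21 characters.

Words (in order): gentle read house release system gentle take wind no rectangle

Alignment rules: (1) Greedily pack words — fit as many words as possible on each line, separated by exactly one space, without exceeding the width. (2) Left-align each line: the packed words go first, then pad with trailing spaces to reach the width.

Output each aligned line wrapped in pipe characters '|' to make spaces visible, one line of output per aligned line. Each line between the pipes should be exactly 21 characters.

Line 1: ['gentle', 'read', 'house'] (min_width=17, slack=4)
Line 2: ['release', 'system', 'gentle'] (min_width=21, slack=0)
Line 3: ['take', 'wind', 'no'] (min_width=12, slack=9)
Line 4: ['rectangle'] (min_width=9, slack=12)

Answer: |gentle read house    |
|release system gentle|
|take wind no         |
|rectangle            |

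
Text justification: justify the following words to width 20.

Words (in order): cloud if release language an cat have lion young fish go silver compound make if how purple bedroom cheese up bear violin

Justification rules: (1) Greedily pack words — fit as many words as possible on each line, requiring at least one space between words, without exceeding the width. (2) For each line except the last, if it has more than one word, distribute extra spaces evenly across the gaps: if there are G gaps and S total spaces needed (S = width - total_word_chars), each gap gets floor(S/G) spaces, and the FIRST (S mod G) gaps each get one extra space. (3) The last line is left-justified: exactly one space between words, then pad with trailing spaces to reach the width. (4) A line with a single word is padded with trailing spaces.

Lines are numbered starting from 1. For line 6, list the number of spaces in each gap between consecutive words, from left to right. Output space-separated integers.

Answer: 3 2

Derivation:
Line 1: ['cloud', 'if', 'release'] (min_width=16, slack=4)
Line 2: ['language', 'an', 'cat', 'have'] (min_width=20, slack=0)
Line 3: ['lion', 'young', 'fish', 'go'] (min_width=18, slack=2)
Line 4: ['silver', 'compound', 'make'] (min_width=20, slack=0)
Line 5: ['if', 'how', 'purple'] (min_width=13, slack=7)
Line 6: ['bedroom', 'cheese', 'up'] (min_width=17, slack=3)
Line 7: ['bear', 'violin'] (min_width=11, slack=9)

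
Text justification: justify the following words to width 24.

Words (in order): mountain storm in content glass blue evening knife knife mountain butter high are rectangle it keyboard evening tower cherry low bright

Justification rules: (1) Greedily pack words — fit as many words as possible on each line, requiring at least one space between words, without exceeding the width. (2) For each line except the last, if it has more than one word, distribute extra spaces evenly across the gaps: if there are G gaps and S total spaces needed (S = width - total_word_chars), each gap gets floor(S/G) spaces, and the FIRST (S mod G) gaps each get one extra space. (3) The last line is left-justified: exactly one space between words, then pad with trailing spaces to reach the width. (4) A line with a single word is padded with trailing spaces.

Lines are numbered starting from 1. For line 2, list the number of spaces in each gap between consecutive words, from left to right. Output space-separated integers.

Line 1: ['mountain', 'storm', 'in'] (min_width=17, slack=7)
Line 2: ['content', 'glass', 'blue'] (min_width=18, slack=6)
Line 3: ['evening', 'knife', 'knife'] (min_width=19, slack=5)
Line 4: ['mountain', 'butter', 'high', 'are'] (min_width=24, slack=0)
Line 5: ['rectangle', 'it', 'keyboard'] (min_width=21, slack=3)
Line 6: ['evening', 'tower', 'cherry', 'low'] (min_width=24, slack=0)
Line 7: ['bright'] (min_width=6, slack=18)

Answer: 4 4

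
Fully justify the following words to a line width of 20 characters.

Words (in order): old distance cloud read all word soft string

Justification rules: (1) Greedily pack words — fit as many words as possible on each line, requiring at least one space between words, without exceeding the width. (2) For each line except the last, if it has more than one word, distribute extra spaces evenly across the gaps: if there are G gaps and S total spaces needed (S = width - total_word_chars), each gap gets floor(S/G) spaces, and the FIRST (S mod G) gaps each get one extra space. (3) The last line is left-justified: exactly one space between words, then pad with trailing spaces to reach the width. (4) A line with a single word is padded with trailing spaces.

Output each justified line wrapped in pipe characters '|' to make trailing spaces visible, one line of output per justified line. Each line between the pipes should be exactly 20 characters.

Line 1: ['old', 'distance', 'cloud'] (min_width=18, slack=2)
Line 2: ['read', 'all', 'word', 'soft'] (min_width=18, slack=2)
Line 3: ['string'] (min_width=6, slack=14)

Answer: |old  distance  cloud|
|read  all  word soft|
|string              |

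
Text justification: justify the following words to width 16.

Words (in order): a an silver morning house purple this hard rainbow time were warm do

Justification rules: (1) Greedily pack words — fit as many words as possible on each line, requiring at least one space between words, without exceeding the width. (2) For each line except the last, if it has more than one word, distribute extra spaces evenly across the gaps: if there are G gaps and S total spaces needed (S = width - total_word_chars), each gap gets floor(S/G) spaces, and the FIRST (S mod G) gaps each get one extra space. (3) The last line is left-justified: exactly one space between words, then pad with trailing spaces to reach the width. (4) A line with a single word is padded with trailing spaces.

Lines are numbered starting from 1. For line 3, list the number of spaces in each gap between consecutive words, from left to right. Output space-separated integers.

Answer: 1 1

Derivation:
Line 1: ['a', 'an', 'silver'] (min_width=11, slack=5)
Line 2: ['morning', 'house'] (min_width=13, slack=3)
Line 3: ['purple', 'this', 'hard'] (min_width=16, slack=0)
Line 4: ['rainbow', 'time'] (min_width=12, slack=4)
Line 5: ['were', 'warm', 'do'] (min_width=12, slack=4)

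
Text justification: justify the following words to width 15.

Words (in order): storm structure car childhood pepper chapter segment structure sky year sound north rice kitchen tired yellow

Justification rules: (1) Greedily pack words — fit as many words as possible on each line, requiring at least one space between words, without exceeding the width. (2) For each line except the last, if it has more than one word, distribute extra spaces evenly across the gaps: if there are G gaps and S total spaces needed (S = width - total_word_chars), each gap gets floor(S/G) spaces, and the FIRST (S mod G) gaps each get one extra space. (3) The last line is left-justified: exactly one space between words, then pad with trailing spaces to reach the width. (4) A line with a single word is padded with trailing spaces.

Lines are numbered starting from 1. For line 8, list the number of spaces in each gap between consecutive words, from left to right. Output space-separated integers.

Answer: 3

Derivation:
Line 1: ['storm', 'structure'] (min_width=15, slack=0)
Line 2: ['car', 'childhood'] (min_width=13, slack=2)
Line 3: ['pepper', 'chapter'] (min_width=14, slack=1)
Line 4: ['segment'] (min_width=7, slack=8)
Line 5: ['structure', 'sky'] (min_width=13, slack=2)
Line 6: ['year', 'sound'] (min_width=10, slack=5)
Line 7: ['north', 'rice'] (min_width=10, slack=5)
Line 8: ['kitchen', 'tired'] (min_width=13, slack=2)
Line 9: ['yellow'] (min_width=6, slack=9)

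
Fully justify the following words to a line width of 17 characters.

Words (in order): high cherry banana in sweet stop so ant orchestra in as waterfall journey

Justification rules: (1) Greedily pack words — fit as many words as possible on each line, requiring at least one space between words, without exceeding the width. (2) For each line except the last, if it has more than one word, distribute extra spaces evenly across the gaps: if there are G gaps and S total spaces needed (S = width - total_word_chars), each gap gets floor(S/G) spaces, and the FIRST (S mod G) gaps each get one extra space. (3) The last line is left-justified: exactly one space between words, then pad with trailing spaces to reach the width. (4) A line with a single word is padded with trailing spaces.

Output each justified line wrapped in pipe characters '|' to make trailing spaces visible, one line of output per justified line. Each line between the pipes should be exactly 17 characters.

Answer: |high       cherry|
|banana  in  sweet|
|stop    so    ant|
|orchestra  in  as|
|waterfall journey|

Derivation:
Line 1: ['high', 'cherry'] (min_width=11, slack=6)
Line 2: ['banana', 'in', 'sweet'] (min_width=15, slack=2)
Line 3: ['stop', 'so', 'ant'] (min_width=11, slack=6)
Line 4: ['orchestra', 'in', 'as'] (min_width=15, slack=2)
Line 5: ['waterfall', 'journey'] (min_width=17, slack=0)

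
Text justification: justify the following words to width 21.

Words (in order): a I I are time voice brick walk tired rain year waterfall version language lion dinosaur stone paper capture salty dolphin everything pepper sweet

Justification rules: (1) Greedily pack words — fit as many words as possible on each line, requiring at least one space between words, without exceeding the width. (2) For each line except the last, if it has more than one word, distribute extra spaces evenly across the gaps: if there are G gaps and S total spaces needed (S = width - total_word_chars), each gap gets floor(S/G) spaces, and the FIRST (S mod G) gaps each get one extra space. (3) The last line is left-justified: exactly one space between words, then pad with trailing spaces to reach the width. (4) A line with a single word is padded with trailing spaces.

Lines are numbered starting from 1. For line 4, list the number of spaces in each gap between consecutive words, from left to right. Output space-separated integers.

Answer: 1 1

Derivation:
Line 1: ['a', 'I', 'I', 'are', 'time', 'voice'] (min_width=20, slack=1)
Line 2: ['brick', 'walk', 'tired', 'rain'] (min_width=21, slack=0)
Line 3: ['year', 'waterfall'] (min_width=14, slack=7)
Line 4: ['version', 'language', 'lion'] (min_width=21, slack=0)
Line 5: ['dinosaur', 'stone', 'paper'] (min_width=20, slack=1)
Line 6: ['capture', 'salty', 'dolphin'] (min_width=21, slack=0)
Line 7: ['everything', 'pepper'] (min_width=17, slack=4)
Line 8: ['sweet'] (min_width=5, slack=16)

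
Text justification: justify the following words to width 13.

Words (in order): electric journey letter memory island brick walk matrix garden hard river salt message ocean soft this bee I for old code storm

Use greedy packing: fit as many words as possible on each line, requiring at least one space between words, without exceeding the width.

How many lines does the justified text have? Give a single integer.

Answer: 11

Derivation:
Line 1: ['electric'] (min_width=8, slack=5)
Line 2: ['journey'] (min_width=7, slack=6)
Line 3: ['letter', 'memory'] (min_width=13, slack=0)
Line 4: ['island', 'brick'] (min_width=12, slack=1)
Line 5: ['walk', 'matrix'] (min_width=11, slack=2)
Line 6: ['garden', 'hard'] (min_width=11, slack=2)
Line 7: ['river', 'salt'] (min_width=10, slack=3)
Line 8: ['message', 'ocean'] (min_width=13, slack=0)
Line 9: ['soft', 'this', 'bee'] (min_width=13, slack=0)
Line 10: ['I', 'for', 'old'] (min_width=9, slack=4)
Line 11: ['code', 'storm'] (min_width=10, slack=3)
Total lines: 11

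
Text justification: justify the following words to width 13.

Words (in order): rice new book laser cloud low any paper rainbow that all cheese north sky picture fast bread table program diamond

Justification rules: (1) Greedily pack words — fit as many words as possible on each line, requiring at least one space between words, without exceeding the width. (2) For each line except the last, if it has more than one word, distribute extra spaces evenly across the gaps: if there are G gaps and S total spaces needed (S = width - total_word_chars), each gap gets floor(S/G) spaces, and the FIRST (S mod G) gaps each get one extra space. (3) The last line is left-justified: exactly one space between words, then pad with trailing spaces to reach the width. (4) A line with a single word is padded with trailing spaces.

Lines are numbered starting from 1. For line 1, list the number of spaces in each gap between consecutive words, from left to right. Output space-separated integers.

Answer: 1 1

Derivation:
Line 1: ['rice', 'new', 'book'] (min_width=13, slack=0)
Line 2: ['laser', 'cloud'] (min_width=11, slack=2)
Line 3: ['low', 'any', 'paper'] (min_width=13, slack=0)
Line 4: ['rainbow', 'that'] (min_width=12, slack=1)
Line 5: ['all', 'cheese'] (min_width=10, slack=3)
Line 6: ['north', 'sky'] (min_width=9, slack=4)
Line 7: ['picture', 'fast'] (min_width=12, slack=1)
Line 8: ['bread', 'table'] (min_width=11, slack=2)
Line 9: ['program'] (min_width=7, slack=6)
Line 10: ['diamond'] (min_width=7, slack=6)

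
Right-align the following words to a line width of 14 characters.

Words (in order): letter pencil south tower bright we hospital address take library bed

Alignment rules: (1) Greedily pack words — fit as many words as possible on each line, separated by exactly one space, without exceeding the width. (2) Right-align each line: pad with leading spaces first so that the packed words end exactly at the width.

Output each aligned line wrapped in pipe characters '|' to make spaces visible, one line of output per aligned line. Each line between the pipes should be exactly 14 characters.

Line 1: ['letter', 'pencil'] (min_width=13, slack=1)
Line 2: ['south', 'tower'] (min_width=11, slack=3)
Line 3: ['bright', 'we'] (min_width=9, slack=5)
Line 4: ['hospital'] (min_width=8, slack=6)
Line 5: ['address', 'take'] (min_width=12, slack=2)
Line 6: ['library', 'bed'] (min_width=11, slack=3)

Answer: | letter pencil|
|   south tower|
|     bright we|
|      hospital|
|  address take|
|   library bed|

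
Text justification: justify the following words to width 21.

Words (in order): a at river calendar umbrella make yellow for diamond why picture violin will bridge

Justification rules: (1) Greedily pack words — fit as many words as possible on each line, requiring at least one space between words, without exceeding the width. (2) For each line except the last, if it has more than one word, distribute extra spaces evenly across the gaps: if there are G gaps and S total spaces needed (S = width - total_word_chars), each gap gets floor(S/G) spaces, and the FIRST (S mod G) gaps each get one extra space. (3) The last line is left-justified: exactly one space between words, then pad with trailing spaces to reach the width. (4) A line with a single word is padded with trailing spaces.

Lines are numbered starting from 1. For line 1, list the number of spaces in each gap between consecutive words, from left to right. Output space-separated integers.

Answer: 2 2 1

Derivation:
Line 1: ['a', 'at', 'river', 'calendar'] (min_width=19, slack=2)
Line 2: ['umbrella', 'make', 'yellow'] (min_width=20, slack=1)
Line 3: ['for', 'diamond', 'why'] (min_width=15, slack=6)
Line 4: ['picture', 'violin', 'will'] (min_width=19, slack=2)
Line 5: ['bridge'] (min_width=6, slack=15)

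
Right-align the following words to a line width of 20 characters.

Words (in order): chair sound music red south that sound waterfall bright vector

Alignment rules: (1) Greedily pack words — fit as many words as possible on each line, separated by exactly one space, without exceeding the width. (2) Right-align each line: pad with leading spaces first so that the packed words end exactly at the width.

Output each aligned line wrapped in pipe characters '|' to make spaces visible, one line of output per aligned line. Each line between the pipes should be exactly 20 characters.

Answer: |   chair sound music|
|red south that sound|
|    waterfall bright|
|              vector|

Derivation:
Line 1: ['chair', 'sound', 'music'] (min_width=17, slack=3)
Line 2: ['red', 'south', 'that', 'sound'] (min_width=20, slack=0)
Line 3: ['waterfall', 'bright'] (min_width=16, slack=4)
Line 4: ['vector'] (min_width=6, slack=14)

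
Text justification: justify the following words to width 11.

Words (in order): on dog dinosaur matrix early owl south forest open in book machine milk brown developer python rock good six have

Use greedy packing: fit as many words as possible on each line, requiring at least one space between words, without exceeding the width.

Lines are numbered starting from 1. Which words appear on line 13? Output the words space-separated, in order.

Line 1: ['on', 'dog'] (min_width=6, slack=5)
Line 2: ['dinosaur'] (min_width=8, slack=3)
Line 3: ['matrix'] (min_width=6, slack=5)
Line 4: ['early', 'owl'] (min_width=9, slack=2)
Line 5: ['south'] (min_width=5, slack=6)
Line 6: ['forest', 'open'] (min_width=11, slack=0)
Line 7: ['in', 'book'] (min_width=7, slack=4)
Line 8: ['machine'] (min_width=7, slack=4)
Line 9: ['milk', 'brown'] (min_width=10, slack=1)
Line 10: ['developer'] (min_width=9, slack=2)
Line 11: ['python', 'rock'] (min_width=11, slack=0)
Line 12: ['good', 'six'] (min_width=8, slack=3)
Line 13: ['have'] (min_width=4, slack=7)

Answer: have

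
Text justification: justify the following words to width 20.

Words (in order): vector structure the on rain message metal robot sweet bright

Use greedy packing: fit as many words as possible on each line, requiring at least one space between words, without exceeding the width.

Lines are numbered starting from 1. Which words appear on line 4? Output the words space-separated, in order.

Answer: bright

Derivation:
Line 1: ['vector', 'structure', 'the'] (min_width=20, slack=0)
Line 2: ['on', 'rain', 'message'] (min_width=15, slack=5)
Line 3: ['metal', 'robot', 'sweet'] (min_width=17, slack=3)
Line 4: ['bright'] (min_width=6, slack=14)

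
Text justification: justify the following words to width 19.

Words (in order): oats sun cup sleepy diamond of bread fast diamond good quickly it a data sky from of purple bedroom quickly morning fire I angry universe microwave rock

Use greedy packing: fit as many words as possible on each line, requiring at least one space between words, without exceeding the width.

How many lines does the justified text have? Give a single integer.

Line 1: ['oats', 'sun', 'cup', 'sleepy'] (min_width=19, slack=0)
Line 2: ['diamond', 'of', 'bread'] (min_width=16, slack=3)
Line 3: ['fast', 'diamond', 'good'] (min_width=17, slack=2)
Line 4: ['quickly', 'it', 'a', 'data'] (min_width=17, slack=2)
Line 5: ['sky', 'from', 'of', 'purple'] (min_width=18, slack=1)
Line 6: ['bedroom', 'quickly'] (min_width=15, slack=4)
Line 7: ['morning', 'fire', 'I'] (min_width=14, slack=5)
Line 8: ['angry', 'universe'] (min_width=14, slack=5)
Line 9: ['microwave', 'rock'] (min_width=14, slack=5)
Total lines: 9

Answer: 9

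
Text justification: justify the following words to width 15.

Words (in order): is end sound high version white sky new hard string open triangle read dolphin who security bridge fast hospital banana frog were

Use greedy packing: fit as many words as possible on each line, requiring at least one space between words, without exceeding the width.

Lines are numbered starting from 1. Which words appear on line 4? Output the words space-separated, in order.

Line 1: ['is', 'end', 'sound'] (min_width=12, slack=3)
Line 2: ['high', 'version'] (min_width=12, slack=3)
Line 3: ['white', 'sky', 'new'] (min_width=13, slack=2)
Line 4: ['hard', 'string'] (min_width=11, slack=4)
Line 5: ['open', 'triangle'] (min_width=13, slack=2)
Line 6: ['read', 'dolphin'] (min_width=12, slack=3)
Line 7: ['who', 'security'] (min_width=12, slack=3)
Line 8: ['bridge', 'fast'] (min_width=11, slack=4)
Line 9: ['hospital', 'banana'] (min_width=15, slack=0)
Line 10: ['frog', 'were'] (min_width=9, slack=6)

Answer: hard string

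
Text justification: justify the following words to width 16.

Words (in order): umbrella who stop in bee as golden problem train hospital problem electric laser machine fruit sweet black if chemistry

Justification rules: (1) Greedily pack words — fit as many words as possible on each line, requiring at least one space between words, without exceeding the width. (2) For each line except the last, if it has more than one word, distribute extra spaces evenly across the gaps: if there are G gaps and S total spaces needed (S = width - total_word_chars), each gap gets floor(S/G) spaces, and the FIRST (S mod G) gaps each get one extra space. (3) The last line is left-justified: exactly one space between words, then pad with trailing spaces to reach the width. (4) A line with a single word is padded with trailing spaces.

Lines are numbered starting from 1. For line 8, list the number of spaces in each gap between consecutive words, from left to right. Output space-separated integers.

Answer: 9

Derivation:
Line 1: ['umbrella', 'who'] (min_width=12, slack=4)
Line 2: ['stop', 'in', 'bee', 'as'] (min_width=14, slack=2)
Line 3: ['golden', 'problem'] (min_width=14, slack=2)
Line 4: ['train', 'hospital'] (min_width=14, slack=2)
Line 5: ['problem', 'electric'] (min_width=16, slack=0)
Line 6: ['laser', 'machine'] (min_width=13, slack=3)
Line 7: ['fruit', 'sweet'] (min_width=11, slack=5)
Line 8: ['black', 'if'] (min_width=8, slack=8)
Line 9: ['chemistry'] (min_width=9, slack=7)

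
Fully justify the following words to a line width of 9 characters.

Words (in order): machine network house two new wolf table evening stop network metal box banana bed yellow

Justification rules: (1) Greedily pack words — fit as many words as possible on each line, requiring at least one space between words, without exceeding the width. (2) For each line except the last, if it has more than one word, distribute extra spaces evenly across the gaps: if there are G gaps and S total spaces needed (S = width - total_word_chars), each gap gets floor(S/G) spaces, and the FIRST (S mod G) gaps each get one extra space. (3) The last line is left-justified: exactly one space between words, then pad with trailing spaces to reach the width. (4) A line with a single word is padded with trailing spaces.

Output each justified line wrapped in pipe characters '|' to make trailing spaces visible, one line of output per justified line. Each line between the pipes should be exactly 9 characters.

Answer: |machine  |
|network  |
|house two|
|new  wolf|
|table    |
|evening  |
|stop     |
|network  |
|metal box|
|banana   |
|bed      |
|yellow   |

Derivation:
Line 1: ['machine'] (min_width=7, slack=2)
Line 2: ['network'] (min_width=7, slack=2)
Line 3: ['house', 'two'] (min_width=9, slack=0)
Line 4: ['new', 'wolf'] (min_width=8, slack=1)
Line 5: ['table'] (min_width=5, slack=4)
Line 6: ['evening'] (min_width=7, slack=2)
Line 7: ['stop'] (min_width=4, slack=5)
Line 8: ['network'] (min_width=7, slack=2)
Line 9: ['metal', 'box'] (min_width=9, slack=0)
Line 10: ['banana'] (min_width=6, slack=3)
Line 11: ['bed'] (min_width=3, slack=6)
Line 12: ['yellow'] (min_width=6, slack=3)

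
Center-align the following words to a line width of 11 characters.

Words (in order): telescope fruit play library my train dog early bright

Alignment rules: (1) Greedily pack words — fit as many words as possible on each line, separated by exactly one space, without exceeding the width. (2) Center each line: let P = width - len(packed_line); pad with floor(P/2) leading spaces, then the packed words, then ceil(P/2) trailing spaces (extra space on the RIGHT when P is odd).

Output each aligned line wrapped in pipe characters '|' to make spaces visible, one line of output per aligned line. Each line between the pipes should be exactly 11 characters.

Answer: | telescope |
|fruit play |
|library my |
| train dog |
|   early   |
|  bright   |

Derivation:
Line 1: ['telescope'] (min_width=9, slack=2)
Line 2: ['fruit', 'play'] (min_width=10, slack=1)
Line 3: ['library', 'my'] (min_width=10, slack=1)
Line 4: ['train', 'dog'] (min_width=9, slack=2)
Line 5: ['early'] (min_width=5, slack=6)
Line 6: ['bright'] (min_width=6, slack=5)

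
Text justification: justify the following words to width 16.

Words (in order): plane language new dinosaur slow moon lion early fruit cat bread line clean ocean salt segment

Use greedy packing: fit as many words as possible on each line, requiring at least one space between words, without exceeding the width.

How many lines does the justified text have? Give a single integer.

Line 1: ['plane', 'language'] (min_width=14, slack=2)
Line 2: ['new', 'dinosaur'] (min_width=12, slack=4)
Line 3: ['slow', 'moon', 'lion'] (min_width=14, slack=2)
Line 4: ['early', 'fruit', 'cat'] (min_width=15, slack=1)
Line 5: ['bread', 'line', 'clean'] (min_width=16, slack=0)
Line 6: ['ocean', 'salt'] (min_width=10, slack=6)
Line 7: ['segment'] (min_width=7, slack=9)
Total lines: 7

Answer: 7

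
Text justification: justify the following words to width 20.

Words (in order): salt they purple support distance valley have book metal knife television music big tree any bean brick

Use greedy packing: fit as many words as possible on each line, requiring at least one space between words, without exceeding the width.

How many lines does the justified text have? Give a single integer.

Line 1: ['salt', 'they', 'purple'] (min_width=16, slack=4)
Line 2: ['support', 'distance'] (min_width=16, slack=4)
Line 3: ['valley', 'have', 'book'] (min_width=16, slack=4)
Line 4: ['metal', 'knife'] (min_width=11, slack=9)
Line 5: ['television', 'music', 'big'] (min_width=20, slack=0)
Line 6: ['tree', 'any', 'bean', 'brick'] (min_width=19, slack=1)
Total lines: 6

Answer: 6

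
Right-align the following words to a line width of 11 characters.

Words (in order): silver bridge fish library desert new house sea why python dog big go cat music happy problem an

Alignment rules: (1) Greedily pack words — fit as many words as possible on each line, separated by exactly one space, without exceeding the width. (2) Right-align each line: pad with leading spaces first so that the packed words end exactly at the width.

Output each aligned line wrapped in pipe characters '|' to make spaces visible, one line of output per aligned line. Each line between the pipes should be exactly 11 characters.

Answer: |     silver|
|bridge fish|
|    library|
| desert new|
|  house sea|
| why python|
| dog big go|
|  cat music|
|      happy|
| problem an|

Derivation:
Line 1: ['silver'] (min_width=6, slack=5)
Line 2: ['bridge', 'fish'] (min_width=11, slack=0)
Line 3: ['library'] (min_width=7, slack=4)
Line 4: ['desert', 'new'] (min_width=10, slack=1)
Line 5: ['house', 'sea'] (min_width=9, slack=2)
Line 6: ['why', 'python'] (min_width=10, slack=1)
Line 7: ['dog', 'big', 'go'] (min_width=10, slack=1)
Line 8: ['cat', 'music'] (min_width=9, slack=2)
Line 9: ['happy'] (min_width=5, slack=6)
Line 10: ['problem', 'an'] (min_width=10, slack=1)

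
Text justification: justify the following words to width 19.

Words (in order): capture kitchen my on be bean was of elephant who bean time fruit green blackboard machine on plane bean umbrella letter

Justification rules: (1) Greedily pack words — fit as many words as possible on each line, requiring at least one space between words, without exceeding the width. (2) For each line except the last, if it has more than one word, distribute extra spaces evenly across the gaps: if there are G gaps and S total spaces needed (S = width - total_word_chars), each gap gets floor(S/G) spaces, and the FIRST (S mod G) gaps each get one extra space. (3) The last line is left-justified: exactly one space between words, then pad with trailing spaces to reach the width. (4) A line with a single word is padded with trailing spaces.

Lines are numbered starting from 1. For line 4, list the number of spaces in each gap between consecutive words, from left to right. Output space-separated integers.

Answer: 3 2

Derivation:
Line 1: ['capture', 'kitchen', 'my'] (min_width=18, slack=1)
Line 2: ['on', 'be', 'bean', 'was', 'of'] (min_width=17, slack=2)
Line 3: ['elephant', 'who', 'bean'] (min_width=17, slack=2)
Line 4: ['time', 'fruit', 'green'] (min_width=16, slack=3)
Line 5: ['blackboard', 'machine'] (min_width=18, slack=1)
Line 6: ['on', 'plane', 'bean'] (min_width=13, slack=6)
Line 7: ['umbrella', 'letter'] (min_width=15, slack=4)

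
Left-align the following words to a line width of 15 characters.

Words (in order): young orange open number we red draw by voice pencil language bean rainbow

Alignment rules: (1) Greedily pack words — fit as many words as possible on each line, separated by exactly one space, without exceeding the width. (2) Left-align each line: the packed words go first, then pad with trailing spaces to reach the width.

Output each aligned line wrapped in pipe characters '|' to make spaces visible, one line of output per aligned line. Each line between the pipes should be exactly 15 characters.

Answer: |young orange   |
|open number we |
|red draw by    |
|voice pencil   |
|language bean  |
|rainbow        |

Derivation:
Line 1: ['young', 'orange'] (min_width=12, slack=3)
Line 2: ['open', 'number', 'we'] (min_width=14, slack=1)
Line 3: ['red', 'draw', 'by'] (min_width=11, slack=4)
Line 4: ['voice', 'pencil'] (min_width=12, slack=3)
Line 5: ['language', 'bean'] (min_width=13, slack=2)
Line 6: ['rainbow'] (min_width=7, slack=8)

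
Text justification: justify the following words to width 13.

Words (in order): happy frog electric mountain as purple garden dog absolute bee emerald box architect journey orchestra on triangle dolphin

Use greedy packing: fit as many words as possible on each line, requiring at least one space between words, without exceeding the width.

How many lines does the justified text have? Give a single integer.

Line 1: ['happy', 'frog'] (min_width=10, slack=3)
Line 2: ['electric'] (min_width=8, slack=5)
Line 3: ['mountain', 'as'] (min_width=11, slack=2)
Line 4: ['purple', 'garden'] (min_width=13, slack=0)
Line 5: ['dog', 'absolute'] (min_width=12, slack=1)
Line 6: ['bee', 'emerald'] (min_width=11, slack=2)
Line 7: ['box', 'architect'] (min_width=13, slack=0)
Line 8: ['journey'] (min_width=7, slack=6)
Line 9: ['orchestra', 'on'] (min_width=12, slack=1)
Line 10: ['triangle'] (min_width=8, slack=5)
Line 11: ['dolphin'] (min_width=7, slack=6)
Total lines: 11

Answer: 11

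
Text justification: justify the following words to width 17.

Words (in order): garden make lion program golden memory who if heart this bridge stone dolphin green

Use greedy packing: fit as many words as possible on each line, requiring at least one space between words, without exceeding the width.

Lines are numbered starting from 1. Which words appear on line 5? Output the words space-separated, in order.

Answer: stone dolphin

Derivation:
Line 1: ['garden', 'make', 'lion'] (min_width=16, slack=1)
Line 2: ['program', 'golden'] (min_width=14, slack=3)
Line 3: ['memory', 'who', 'if'] (min_width=13, slack=4)
Line 4: ['heart', 'this', 'bridge'] (min_width=17, slack=0)
Line 5: ['stone', 'dolphin'] (min_width=13, slack=4)
Line 6: ['green'] (min_width=5, slack=12)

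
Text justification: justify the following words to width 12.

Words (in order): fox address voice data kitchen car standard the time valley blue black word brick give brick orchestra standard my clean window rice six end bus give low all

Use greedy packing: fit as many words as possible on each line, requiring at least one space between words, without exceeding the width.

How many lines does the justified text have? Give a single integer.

Answer: 14

Derivation:
Line 1: ['fox', 'address'] (min_width=11, slack=1)
Line 2: ['voice', 'data'] (min_width=10, slack=2)
Line 3: ['kitchen', 'car'] (min_width=11, slack=1)
Line 4: ['standard', 'the'] (min_width=12, slack=0)
Line 5: ['time', 'valley'] (min_width=11, slack=1)
Line 6: ['blue', 'black'] (min_width=10, slack=2)
Line 7: ['word', 'brick'] (min_width=10, slack=2)
Line 8: ['give', 'brick'] (min_width=10, slack=2)
Line 9: ['orchestra'] (min_width=9, slack=3)
Line 10: ['standard', 'my'] (min_width=11, slack=1)
Line 11: ['clean', 'window'] (min_width=12, slack=0)
Line 12: ['rice', 'six', 'end'] (min_width=12, slack=0)
Line 13: ['bus', 'give', 'low'] (min_width=12, slack=0)
Line 14: ['all'] (min_width=3, slack=9)
Total lines: 14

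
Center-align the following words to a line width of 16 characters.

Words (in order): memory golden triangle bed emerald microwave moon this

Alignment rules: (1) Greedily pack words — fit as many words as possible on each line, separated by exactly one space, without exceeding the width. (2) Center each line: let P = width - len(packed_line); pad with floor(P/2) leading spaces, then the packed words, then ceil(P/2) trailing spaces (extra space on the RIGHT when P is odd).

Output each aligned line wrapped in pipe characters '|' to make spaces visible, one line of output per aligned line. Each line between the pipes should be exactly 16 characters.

Line 1: ['memory', 'golden'] (min_width=13, slack=3)
Line 2: ['triangle', 'bed'] (min_width=12, slack=4)
Line 3: ['emerald'] (min_width=7, slack=9)
Line 4: ['microwave', 'moon'] (min_width=14, slack=2)
Line 5: ['this'] (min_width=4, slack=12)

Answer: | memory golden  |
|  triangle bed  |
|    emerald     |
| microwave moon |
|      this      |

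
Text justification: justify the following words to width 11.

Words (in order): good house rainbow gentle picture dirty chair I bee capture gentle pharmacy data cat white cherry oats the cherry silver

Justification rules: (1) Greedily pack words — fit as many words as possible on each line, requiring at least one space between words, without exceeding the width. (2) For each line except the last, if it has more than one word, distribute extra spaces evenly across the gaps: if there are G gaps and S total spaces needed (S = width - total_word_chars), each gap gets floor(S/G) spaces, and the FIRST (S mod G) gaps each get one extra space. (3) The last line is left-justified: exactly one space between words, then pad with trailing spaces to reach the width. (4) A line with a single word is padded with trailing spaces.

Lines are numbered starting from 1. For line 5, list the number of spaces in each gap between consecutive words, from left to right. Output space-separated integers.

Answer: 1

Derivation:
Line 1: ['good', 'house'] (min_width=10, slack=1)
Line 2: ['rainbow'] (min_width=7, slack=4)
Line 3: ['gentle'] (min_width=6, slack=5)
Line 4: ['picture'] (min_width=7, slack=4)
Line 5: ['dirty', 'chair'] (min_width=11, slack=0)
Line 6: ['I', 'bee'] (min_width=5, slack=6)
Line 7: ['capture'] (min_width=7, slack=4)
Line 8: ['gentle'] (min_width=6, slack=5)
Line 9: ['pharmacy'] (min_width=8, slack=3)
Line 10: ['data', 'cat'] (min_width=8, slack=3)
Line 11: ['white'] (min_width=5, slack=6)
Line 12: ['cherry', 'oats'] (min_width=11, slack=0)
Line 13: ['the', 'cherry'] (min_width=10, slack=1)
Line 14: ['silver'] (min_width=6, slack=5)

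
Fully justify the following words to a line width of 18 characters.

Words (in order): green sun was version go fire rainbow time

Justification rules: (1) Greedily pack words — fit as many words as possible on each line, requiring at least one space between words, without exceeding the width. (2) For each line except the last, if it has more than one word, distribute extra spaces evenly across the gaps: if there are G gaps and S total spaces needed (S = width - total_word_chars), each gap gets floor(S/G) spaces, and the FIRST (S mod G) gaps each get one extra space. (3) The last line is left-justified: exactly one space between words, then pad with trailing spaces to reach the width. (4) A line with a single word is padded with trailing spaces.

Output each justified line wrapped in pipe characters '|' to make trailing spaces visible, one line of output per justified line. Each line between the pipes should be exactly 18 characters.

Line 1: ['green', 'sun', 'was'] (min_width=13, slack=5)
Line 2: ['version', 'go', 'fire'] (min_width=15, slack=3)
Line 3: ['rainbow', 'time'] (min_width=12, slack=6)

Answer: |green    sun   was|
|version   go  fire|
|rainbow time      |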